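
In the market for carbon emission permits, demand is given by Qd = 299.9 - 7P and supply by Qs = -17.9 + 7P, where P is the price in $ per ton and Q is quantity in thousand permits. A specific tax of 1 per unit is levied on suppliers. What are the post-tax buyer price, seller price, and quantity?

P_b = 23.2, P_s = 22.2, Q = 137.5

Suppliers keep P_s = P_b - 1 per unit, so supply in terms of the buyer price is Qs = -24.9 + 7P_b.
Equate demand and the shifted supply: 299.9 - 7P_b = -24.9 + 7P_b, giving 14P_b = 324.8, so P_b = 23.2.
So P_s = 22.2 and the quantity traded is Q = 299.9 - 7(23.2) = 137.5.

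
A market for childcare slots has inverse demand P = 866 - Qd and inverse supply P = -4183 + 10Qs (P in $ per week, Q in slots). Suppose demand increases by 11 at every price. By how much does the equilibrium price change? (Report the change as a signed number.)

ΔP = 10

In direct form, Qd = 866 - P and Qs = 418.3 + 0.1P.
Set Qd = Qs: 866 - P = 418.3 + 0.1P, so 447.7 = 1.1P and P* = 407.
Substitute back: Q* = 866 - 407 = 459.
After the shift, demand is Qd = 877 - P.
Re-solving, 1.1P = 458.7 gives P = 417 and Q = 460.
ΔP = 417 - 407 = 10.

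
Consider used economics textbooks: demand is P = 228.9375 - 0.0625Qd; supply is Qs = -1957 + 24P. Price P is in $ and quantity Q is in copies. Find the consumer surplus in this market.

Consumer surplus = 62569.53125

In direct form, Qd = 3663 - 16P.
The market clears where 3663 - 16P = -1957 + 24P. Rearranging, 40P = 5620, hence P* = 140.5.
Plugging P* into demand: Q* = 3663 - 16(140.5) = 1415.
Demand choke price (Qd = 0): P = 3663/16 = 228.9375. Consumer surplus = ½ × (228.9375 - 140.5) × 1415 = 62569.53125.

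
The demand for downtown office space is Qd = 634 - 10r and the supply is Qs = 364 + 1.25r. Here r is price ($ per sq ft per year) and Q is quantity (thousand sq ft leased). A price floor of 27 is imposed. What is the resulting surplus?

Evaluating both curves at the floor price 27 gives Qd = 364, Qs = 397.75.
Surplus = Qs - Qd = 397.75 - 364 = 33.75.

Surplus = 33.75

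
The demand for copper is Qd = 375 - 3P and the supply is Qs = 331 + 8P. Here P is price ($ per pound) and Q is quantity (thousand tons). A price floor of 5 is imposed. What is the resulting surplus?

Surplus = 11

Evaluating both curves at the floor price 5 gives Qd = 360, Qs = 371.
Surplus = Qs - Qd = 371 - 360 = 11.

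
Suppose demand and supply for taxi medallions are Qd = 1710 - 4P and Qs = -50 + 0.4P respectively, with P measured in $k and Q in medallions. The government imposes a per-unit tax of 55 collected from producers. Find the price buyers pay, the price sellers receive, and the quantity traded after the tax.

With a tax of 55 on producers, they supply based on the net price P_s = P_b - 55, so Qs = -72 + 0.4P_b.
Equate demand and the shifted supply: 1710 - 4P_b = -72 + 0.4P_b, giving 4.4P_b = 1782, so P_b = 405.
So P_s = 350 and the quantity traded is Q = 1710 - 4(405) = 90.

P_b = 405, P_s = 350, Q = 90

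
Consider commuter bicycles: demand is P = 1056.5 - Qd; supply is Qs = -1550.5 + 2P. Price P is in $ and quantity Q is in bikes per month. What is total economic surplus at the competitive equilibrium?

Total surplus = 26367.1875

Inverting to quantity form: Qd = 1056.5 - P.
Set Qd = Qs: 1056.5 - P = -1550.5 + 2P, so 2607 = 3P and P* = 869.
Plugging P* into demand: Q* = 1056.5 - 869 = 187.5.
Demand choke price = 1056.5; supply choke price = 775.25. CS = ½(1056.5 - 869)(187.5) = 17578.125; PS = ½(869 - 775.25)(187.5) = 8789.0625. Total surplus = 26367.1875.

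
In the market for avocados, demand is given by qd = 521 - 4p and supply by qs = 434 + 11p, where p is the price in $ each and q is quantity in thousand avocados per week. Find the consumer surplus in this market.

The market clears where 521 - 4p = 434 + 11p. Rearranging, 15p = 87, hence p* = 5.8.
Then q* = 521 - 4(5.8) = 497.8.
Demand choke price (qd = 0): p = 521/4 = 130.25. Consumer surplus = ½ × (130.25 - 5.8) × 497.8 = 30975.605.

Consumer surplus = 30975.605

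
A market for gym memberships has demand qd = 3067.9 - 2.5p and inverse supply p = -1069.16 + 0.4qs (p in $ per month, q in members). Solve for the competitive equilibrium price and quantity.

p* = 79, q* = 2870.4

Inverting to quantity form: qs = 2672.9 + 2.5p.
The market clears where 3067.9 - 2.5p = 2672.9 + 2.5p. Rearranging, 5p = 395, hence p* = 79.
From the demand curve, q* = 3067.9 - 2.5(79) = 2870.4.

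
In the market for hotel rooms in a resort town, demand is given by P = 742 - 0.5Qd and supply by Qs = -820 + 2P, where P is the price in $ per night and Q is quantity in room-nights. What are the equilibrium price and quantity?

P* = 576, Q* = 332

In direct form, Qd = 1484 - 2P.
Equating demand and supply, 1484 - 2P = -820 + 2P gives 4P = 2304, so P* = 576.
Plugging P* into demand: Q* = 1484 - 2(576) = 332.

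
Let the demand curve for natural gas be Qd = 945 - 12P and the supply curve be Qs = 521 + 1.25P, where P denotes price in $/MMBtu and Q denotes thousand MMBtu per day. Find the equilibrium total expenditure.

Set Qd = Qs: 945 - 12P = 521 + 1.25P, so 424 = 13.25P and P* = 32.
From the demand curve, Q* = 945 - 12(32) = 561.
Total expenditure = P* × Q* = 32 × 561 = 17952.

Total expenditure = 17952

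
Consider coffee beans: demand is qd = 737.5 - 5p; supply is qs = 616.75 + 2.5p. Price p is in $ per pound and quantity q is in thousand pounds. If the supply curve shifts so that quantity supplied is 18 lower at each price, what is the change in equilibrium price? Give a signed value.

Δp = 2.4

At equilibrium qd = qs, so 737.5 - 5p = 616.75 + 2.5p; collecting terms, 120.75 = 7.5p and p* = 16.1.
Plugging p* into demand: q* = 737.5 - 5(16.1) = 657.
After the shift, supply is qs = 598.75 + 2.5p.
Re-solving, 7.5p = 138.75 gives p = 18.5 and q = 645.
Δp = 18.5 - 16.1 = 2.4.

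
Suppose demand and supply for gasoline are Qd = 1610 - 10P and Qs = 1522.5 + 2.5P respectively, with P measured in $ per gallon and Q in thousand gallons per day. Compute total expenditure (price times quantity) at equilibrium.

The market clears where 1610 - 10P = 1522.5 + 2.5P. Rearranging, 12.5P = 87.5, hence P* = 7.
From the demand curve, Q* = 1610 - 10(7) = 1540.
Total expenditure = P* × Q* = 7 × 1540 = 10780.

Total expenditure = 10780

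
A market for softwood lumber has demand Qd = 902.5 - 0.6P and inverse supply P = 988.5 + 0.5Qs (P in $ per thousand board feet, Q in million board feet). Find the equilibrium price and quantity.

Solving each curve for Q: Qs = -1977 + 2P.
Equating demand and supply, 902.5 - 0.6P = -1977 + 2P gives 2.6P = 2879.5, so P* = 1107.5.
Then Q* = 902.5 - 0.6(1107.5) = 238.

P* = 1107.5, Q* = 238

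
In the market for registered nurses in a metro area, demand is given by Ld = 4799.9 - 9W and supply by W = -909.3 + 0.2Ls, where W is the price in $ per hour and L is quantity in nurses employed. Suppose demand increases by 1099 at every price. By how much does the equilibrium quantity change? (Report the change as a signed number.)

ΔL = 392.5

Inverting to quantity form: Ls = 4546.5 + 5W.
The market clears where 4799.9 - 9W = 4546.5 + 5W. Rearranging, 14W = 253.4, hence W* = 18.1.
Then L* = 4799.9 - 9(18.1) = 4637.
After the shift, demand is Ld = 5898.9 - 9W.
New equilibrium: 1352.4 = 14W, so W = 96.6 and L = 5029.5.
ΔL = 5029.5 - 4637 = 392.5.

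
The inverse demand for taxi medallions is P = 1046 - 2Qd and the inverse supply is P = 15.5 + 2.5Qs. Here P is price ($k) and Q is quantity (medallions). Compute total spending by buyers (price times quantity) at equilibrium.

Solving each curve for Q: Qd = 523 - 0.5P and Qs = -6.2 + 0.4P.
At equilibrium Qd = Qs, so 523 - 0.5P = -6.2 + 0.4P; collecting terms, 529.2 = 0.9P and P* = 588.
Substitute back: Q* = 523 - 0.5(588) = 229.
Total spending by buyers = P* × Q* = 588 × 229 = 134652.

Total spending by buyers = 134652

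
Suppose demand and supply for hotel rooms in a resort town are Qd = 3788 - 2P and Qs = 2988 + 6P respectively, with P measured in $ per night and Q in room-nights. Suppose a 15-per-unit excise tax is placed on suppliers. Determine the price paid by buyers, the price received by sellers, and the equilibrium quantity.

Suppliers keep P_s = P_b - 15 per unit, so supply in terms of the buyer price is Qs = 2898 + 6P_b.
Equate demand and the shifted supply: 3788 - 2P_b = 2898 + 6P_b, giving 8P_b = 890, so P_b = 111.25.
So P_s = 96.25 and the quantity traded is Q = 3788 - 2(111.25) = 3565.5.

P_b = 111.25, P_s = 96.25, Q = 3565.5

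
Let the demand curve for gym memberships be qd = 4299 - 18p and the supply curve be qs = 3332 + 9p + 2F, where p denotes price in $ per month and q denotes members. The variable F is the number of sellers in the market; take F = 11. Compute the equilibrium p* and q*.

p* = 35, q* = 3669

With F = 11, supply is qs = 3354 + 9p.
The market clears where 4299 - 18p = 3354 + 9p. Rearranging, 27p = 945, hence p* = 35.
From the demand curve, q* = 4299 - 18(35) = 3669.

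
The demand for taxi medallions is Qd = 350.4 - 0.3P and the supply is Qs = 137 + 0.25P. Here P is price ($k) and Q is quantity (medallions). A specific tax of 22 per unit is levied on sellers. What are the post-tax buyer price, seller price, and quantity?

P_b = 398, P_s = 376, Q = 231

The tax drives a wedge P_b - P_s = 22. Substituting P_s = P_b - 22 into supply: Qs = 131.5 + 0.25P_b.
Set Qd = Qs: 350.4 - 0.3P_b = 131.5 + 0.25P_b, so 218.9 = 0.55P_b and P_b = 398.
So P_s = 376 and the quantity traded is Q = 350.4 - 0.3(398) = 231.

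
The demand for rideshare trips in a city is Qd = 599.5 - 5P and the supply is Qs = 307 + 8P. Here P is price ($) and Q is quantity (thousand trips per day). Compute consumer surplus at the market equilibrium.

Consumer surplus = 23716.9

Equating demand and supply, 599.5 - 5P = 307 + 8P gives 13P = 292.5, so P* = 22.5.
Plugging P* into demand: Q* = 599.5 - 5(22.5) = 487.
Demand choke price (Qd = 0): P = 599.5/5 = 119.9. Consumer surplus = ½ × (119.9 - 22.5) × 487 = 23716.9.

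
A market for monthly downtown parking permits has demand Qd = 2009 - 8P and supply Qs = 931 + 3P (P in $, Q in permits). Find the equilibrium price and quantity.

P* = 98, Q* = 1225

The market clears where 2009 - 8P = 931 + 3P. Rearranging, 11P = 1078, hence P* = 98.
From the demand curve, Q* = 2009 - 8(98) = 1225.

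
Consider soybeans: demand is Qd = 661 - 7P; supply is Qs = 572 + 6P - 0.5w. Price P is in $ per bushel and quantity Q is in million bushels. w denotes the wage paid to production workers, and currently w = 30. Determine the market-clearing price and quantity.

P* = 8, Q* = 605

With w = 30, supply is Qs = 557 + 6P.
At equilibrium Qd = Qs, so 661 - 7P = 557 + 6P; collecting terms, 104 = 13P and P* = 8.
From the demand curve, Q* = 661 - 7(8) = 605.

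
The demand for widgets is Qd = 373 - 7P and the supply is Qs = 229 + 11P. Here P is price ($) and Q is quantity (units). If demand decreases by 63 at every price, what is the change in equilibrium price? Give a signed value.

ΔP = -3.5

Equating demand and supply, 373 - 7P = 229 + 11P gives 18P = 144, so P* = 8.
Then Q* = 373 - 7(8) = 317.
After the shift, demand is Qd = 310 - 7P.
New equilibrium: 81 = 18P, so P = 4.5 and Q = 278.5.
ΔP = 4.5 - 8 = -3.5.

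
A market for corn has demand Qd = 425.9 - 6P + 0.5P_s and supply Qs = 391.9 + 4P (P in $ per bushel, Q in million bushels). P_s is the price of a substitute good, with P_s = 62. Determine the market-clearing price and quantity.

P* = 6.5, Q* = 417.9

With P_s = 62, demand is Qd = 456.9 - 6P.
Equating demand and supply, 456.9 - 6P = 391.9 + 4P gives 10P = 65, so P* = 6.5.
From the demand curve, Q* = 456.9 - 6(6.5) = 417.9.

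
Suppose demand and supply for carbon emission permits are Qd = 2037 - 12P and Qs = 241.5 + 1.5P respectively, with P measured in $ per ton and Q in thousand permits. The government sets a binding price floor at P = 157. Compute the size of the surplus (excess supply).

Evaluating both curves at the floor price 157 gives Qd = 153, Qs = 477.
Surplus = Qs - Qd = 477 - 153 = 324.

Surplus = 324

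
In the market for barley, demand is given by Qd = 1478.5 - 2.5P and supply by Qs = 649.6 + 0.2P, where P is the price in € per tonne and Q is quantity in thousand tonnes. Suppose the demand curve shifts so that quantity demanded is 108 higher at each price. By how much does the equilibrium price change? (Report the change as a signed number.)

ΔP = 40

The market clears where 1478.5 - 2.5P = 649.6 + 0.2P. Rearranging, 2.7P = 828.9, hence P* = 307.
Plugging P* into demand: Q* = 1478.5 - 2.5(307) = 711.
After the shift, demand is Qd = 1586.5 - 2.5P.
New equilibrium: 936.9 = 2.7P, so P = 347 and Q = 719.
ΔP = 347 - 307 = 40.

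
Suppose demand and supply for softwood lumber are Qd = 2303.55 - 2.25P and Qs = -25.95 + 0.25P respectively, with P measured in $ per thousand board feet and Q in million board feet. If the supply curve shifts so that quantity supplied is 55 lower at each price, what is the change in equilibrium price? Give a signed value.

At equilibrium Qd = Qs, so 2303.55 - 2.25P = -25.95 + 0.25P; collecting terms, 2329.5 = 2.5P and P* = 931.8.
Then Q* = 2303.55 - 2.25(931.8) = 207.
After the shift, supply is Qs = -80.95 + 0.25P.
The new intersection has 2384.5 = 2.5P, i.e. P = 953.8, Q = 157.5.
ΔP = 953.8 - 931.8 = 22.

ΔP = 22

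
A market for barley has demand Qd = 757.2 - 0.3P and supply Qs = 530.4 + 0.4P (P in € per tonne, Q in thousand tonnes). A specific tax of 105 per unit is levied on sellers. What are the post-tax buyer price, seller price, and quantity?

The tax drives a wedge P_b - P_s = 105. Substituting P_s = P_b - 105 into supply: Qs = 488.4 + 0.4P_b.
Set Qd = Qs: 757.2 - 0.3P_b = 488.4 + 0.4P_b, so 268.8 = 0.7P_b and P_b = 384.
So P_s = 279 and the quantity traded is Q = 757.2 - 0.3(384) = 642.

P_b = 384, P_s = 279, Q = 642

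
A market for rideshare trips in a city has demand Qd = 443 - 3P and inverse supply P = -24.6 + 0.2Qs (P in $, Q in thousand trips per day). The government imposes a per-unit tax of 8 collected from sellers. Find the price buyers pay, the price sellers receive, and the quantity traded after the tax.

P_b = 45, P_s = 37, Q = 308

Rewriting in direct form: Qs = 123 + 5P.
With a tax of 8 on sellers, they supply based on the net price P_s = P_b - 8, so Qs = 83 + 5P_b.
Set Qd = Qs: 443 - 3P_b = 83 + 5P_b, so 360 = 8P_b and P_b = 45.
Then P_s = 45 - 8 = 37 and Q = 443 - 3(45) = 308.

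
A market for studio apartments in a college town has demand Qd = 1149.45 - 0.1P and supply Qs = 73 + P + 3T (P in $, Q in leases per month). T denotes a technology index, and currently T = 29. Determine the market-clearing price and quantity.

With T = 29, supply is Qs = 160 + P.
At equilibrium Qd = Qs, so 1149.45 - 0.1P = 160 + P; collecting terms, 989.45 = 1.1P and P* = 899.5.
Then Q* = 1149.45 - 0.1(899.5) = 1059.5.

P* = 899.5, Q* = 1059.5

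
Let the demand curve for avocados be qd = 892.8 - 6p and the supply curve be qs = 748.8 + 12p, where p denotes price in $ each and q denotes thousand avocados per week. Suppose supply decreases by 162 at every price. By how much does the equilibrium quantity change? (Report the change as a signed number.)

Δq = -54

At equilibrium qd = qs, so 892.8 - 6p = 748.8 + 12p; collecting terms, 144 = 18p and p* = 8.
Substitute back: q* = 892.8 - 6(8) = 844.8.
After the shift, supply is qs = 586.8 + 12p.
New equilibrium: 306 = 18p, so p = 17 and q = 790.8.
Δq = 790.8 - 844.8 = -54.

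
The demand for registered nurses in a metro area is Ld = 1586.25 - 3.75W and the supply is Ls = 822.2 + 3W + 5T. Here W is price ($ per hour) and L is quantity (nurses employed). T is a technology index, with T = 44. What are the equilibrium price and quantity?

W* = 80.6, L* = 1284

With T = 44, supply is Ls = 1042.2 + 3W.
Equating demand and supply, 1586.25 - 3.75W = 1042.2 + 3W gives 6.75W = 544.05, so W* = 80.6.
From the demand curve, L* = 1586.25 - 3.75(80.6) = 1284.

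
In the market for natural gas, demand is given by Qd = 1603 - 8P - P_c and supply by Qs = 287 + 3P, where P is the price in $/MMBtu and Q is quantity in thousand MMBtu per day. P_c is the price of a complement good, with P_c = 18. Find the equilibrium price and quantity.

P* = 118, Q* = 641

With P_c = 18, demand is Qd = 1585 - 8P.
Equating demand and supply, 1585 - 8P = 287 + 3P gives 11P = 1298, so P* = 118.
Then Q* = 1585 - 8(118) = 641.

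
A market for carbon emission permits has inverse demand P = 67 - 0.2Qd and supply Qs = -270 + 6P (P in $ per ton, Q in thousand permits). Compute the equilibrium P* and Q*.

P* = 55, Q* = 60

Solving each curve for Q: Qd = 335 - 5P.
The market clears where 335 - 5P = -270 + 6P. Rearranging, 11P = 605, hence P* = 55.
Then Q* = 335 - 5(55) = 60.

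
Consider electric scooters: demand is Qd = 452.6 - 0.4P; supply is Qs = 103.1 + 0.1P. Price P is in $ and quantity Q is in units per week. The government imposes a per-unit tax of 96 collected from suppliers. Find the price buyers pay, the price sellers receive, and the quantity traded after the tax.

The tax drives a wedge P_b - P_s = 96. Substituting P_s = P_b - 96 into supply: Qs = 93.5 + 0.1P_b.
Set Qd = Qs: 452.6 - 0.4P_b = 93.5 + 0.1P_b, so 359.1 = 0.5P_b and P_b = 718.2.
So P_s = 622.2 and the quantity traded is Q = 452.6 - 0.4(718.2) = 165.32.

P_b = 718.2, P_s = 622.2, Q = 165.32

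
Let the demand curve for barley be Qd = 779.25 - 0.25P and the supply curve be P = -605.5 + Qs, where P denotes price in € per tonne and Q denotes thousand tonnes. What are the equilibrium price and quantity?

P* = 139, Q* = 744.5

Solving each curve for Q: Qs = 605.5 + P.
Set Qd = Qs: 779.25 - 0.25P = 605.5 + P, so 173.75 = 1.25P and P* = 139.
Substitute back: Q* = 779.25 - 0.25(139) = 744.5.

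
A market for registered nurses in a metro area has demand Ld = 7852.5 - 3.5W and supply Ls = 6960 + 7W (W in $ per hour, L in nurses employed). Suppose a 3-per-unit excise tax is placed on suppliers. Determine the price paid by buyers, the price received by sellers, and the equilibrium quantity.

Suppliers keep W_s = W_b - 3 per unit, so supply in terms of the buyer price is Ls = 6939 + 7W_b.
Set Ld = Ls: 7852.5 - 3.5W_b = 6939 + 7W_b, so 913.5 = 10.5W_b and W_b = 87.
Then W_s = 87 - 3 = 84 and L = 7852.5 - 3.5(87) = 7548.

W_b = 87, W_s = 84, L = 7548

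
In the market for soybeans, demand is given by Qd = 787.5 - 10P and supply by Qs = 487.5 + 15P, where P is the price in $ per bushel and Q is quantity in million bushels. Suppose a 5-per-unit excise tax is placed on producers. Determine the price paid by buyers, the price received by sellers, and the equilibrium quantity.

P_b = 15, P_s = 10, Q = 637.5

Producers keep P_s = P_b - 5 per unit, so supply in terms of the buyer price is Qs = 412.5 + 15P_b.
Set Qd = Qs: 787.5 - 10P_b = 412.5 + 15P_b, so 375 = 25P_b and P_b = 15.
So P_s = 10 and the quantity traded is Q = 787.5 - 10(15) = 637.5.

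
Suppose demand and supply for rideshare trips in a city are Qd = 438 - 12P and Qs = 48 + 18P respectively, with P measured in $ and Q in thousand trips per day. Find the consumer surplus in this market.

Consumer surplus = 3313.5

Equating demand and supply, 438 - 12P = 48 + 18P gives 30P = 390, so P* = 13.
From the demand curve, Q* = 438 - 12(13) = 282.
Demand choke price (Qd = 0): P = 438/12 = 36.5. Consumer surplus = ½ × (36.5 - 13) × 282 = 3313.5.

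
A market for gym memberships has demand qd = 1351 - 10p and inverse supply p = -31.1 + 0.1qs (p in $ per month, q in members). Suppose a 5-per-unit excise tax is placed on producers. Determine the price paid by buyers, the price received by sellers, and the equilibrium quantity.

In direct form, qs = 311 + 10p.
With a tax of 5 on producers, they supply based on the net price p_s = p_b - 5, so qs = 261 + 10p_b.
Market clearing requires 1351 - 10p_b = 261 + 10p_b; hence 1090 = 20p_b and p_b = 54.5.
So p_s = 49.5 and the quantity traded is q = 1351 - 10(54.5) = 806.

p_b = 54.5, p_s = 49.5, q = 806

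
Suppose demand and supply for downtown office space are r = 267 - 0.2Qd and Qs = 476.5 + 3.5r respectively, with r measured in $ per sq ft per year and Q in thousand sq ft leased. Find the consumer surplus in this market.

Consumer surplus = 68890

Inverting to quantity form: Qd = 1335 - 5r.
Equating demand and supply, 1335 - 5r = 476.5 + 3.5r gives 8.5r = 858.5, so r* = 101.
From the demand curve, Q* = 1335 - 5(101) = 830.
Demand choke price (Qd = 0): r = 1335/5 = 267. Consumer surplus = ½ × (267 - 101) × 830 = 68890.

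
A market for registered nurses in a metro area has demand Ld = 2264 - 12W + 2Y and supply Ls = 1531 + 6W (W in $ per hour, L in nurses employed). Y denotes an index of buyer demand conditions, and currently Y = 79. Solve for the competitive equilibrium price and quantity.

W* = 49.5, L* = 1828

With Y = 79, demand is Ld = 2422 - 12W.
Equating demand and supply, 2422 - 12W = 1531 + 6W gives 18W = 891, so W* = 49.5.
Plugging W* into demand: L* = 2422 - 12(49.5) = 1828.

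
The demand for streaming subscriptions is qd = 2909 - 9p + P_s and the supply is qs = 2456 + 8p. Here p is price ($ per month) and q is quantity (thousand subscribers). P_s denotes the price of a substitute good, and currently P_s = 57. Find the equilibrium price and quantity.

With P_s = 57, demand is qd = 2966 - 9p.
The market clears where 2966 - 9p = 2456 + 8p. Rearranging, 17p = 510, hence p* = 30.
Plugging p* into demand: q* = 2966 - 9(30) = 2696.

p* = 30, q* = 2696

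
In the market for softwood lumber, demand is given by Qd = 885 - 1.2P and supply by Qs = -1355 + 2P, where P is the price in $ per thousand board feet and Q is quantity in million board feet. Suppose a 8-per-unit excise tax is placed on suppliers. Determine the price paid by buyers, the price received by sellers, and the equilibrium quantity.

With a tax of 8 on suppliers, they supply based on the net price P_s = P_b - 8, so Qs = -1371 + 2P_b.
Market clearing requires 885 - 1.2P_b = -1371 + 2P_b; hence 2256 = 3.2P_b and P_b = 705.
Then P_s = 705 - 8 = 697 and Q = 885 - 1.2(705) = 39.

P_b = 705, P_s = 697, Q = 39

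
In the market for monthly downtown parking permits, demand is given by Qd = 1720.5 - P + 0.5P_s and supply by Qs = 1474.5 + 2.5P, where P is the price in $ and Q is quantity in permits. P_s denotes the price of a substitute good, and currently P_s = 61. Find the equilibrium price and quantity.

P* = 79, Q* = 1672

With P_s = 61, demand is Qd = 1751 - P.
Set Qd = Qs: 1751 - P = 1474.5 + 2.5P, so 276.5 = 3.5P and P* = 79.
From the demand curve, Q* = 1751 - 79 = 1672.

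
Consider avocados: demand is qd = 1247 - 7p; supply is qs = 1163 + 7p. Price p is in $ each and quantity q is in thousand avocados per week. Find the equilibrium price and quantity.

p* = 6, q* = 1205

Set qd = qs: 1247 - 7p = 1163 + 7p, so 84 = 14p and p* = 6.
From the demand curve, q* = 1247 - 7(6) = 1205.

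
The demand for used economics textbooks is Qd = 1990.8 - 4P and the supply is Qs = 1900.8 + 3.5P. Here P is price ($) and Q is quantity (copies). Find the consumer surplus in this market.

Consumer surplus = 471808.98

At equilibrium Qd = Qs, so 1990.8 - 4P = 1900.8 + 3.5P; collecting terms, 90 = 7.5P and P* = 12.
Then Q* = 1990.8 - 4(12) = 1942.8.
Demand choke price (Qd = 0): P = 1990.8/4 = 497.7. Consumer surplus = ½ × (497.7 - 12) × 1942.8 = 471808.98.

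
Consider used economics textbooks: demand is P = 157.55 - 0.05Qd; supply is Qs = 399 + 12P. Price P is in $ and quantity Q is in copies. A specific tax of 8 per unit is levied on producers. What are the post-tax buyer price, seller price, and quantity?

Solving each curve for Q: Qd = 3151 - 20P.
The tax drives a wedge P_b - P_s = 8. Substituting P_s = P_b - 8 into supply: Qs = 303 + 12P_b.
Equate demand and the shifted supply: 3151 - 20P_b = 303 + 12P_b, giving 32P_b = 2848, so P_b = 89.
Then P_s = 89 - 8 = 81 and Q = 3151 - 20(89) = 1371.

P_b = 89, P_s = 81, Q = 1371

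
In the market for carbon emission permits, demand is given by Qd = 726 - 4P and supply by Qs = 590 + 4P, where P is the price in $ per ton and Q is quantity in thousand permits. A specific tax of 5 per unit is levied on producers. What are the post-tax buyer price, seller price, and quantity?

The tax drives a wedge P_b - P_s = 5. Substituting P_s = P_b - 5 into supply: Qs = 570 + 4P_b.
Equate demand and the shifted supply: 726 - 4P_b = 570 + 4P_b, giving 8P_b = 156, so P_b = 19.5.
So P_s = 14.5 and the quantity traded is Q = 726 - 4(19.5) = 648.

P_b = 19.5, P_s = 14.5, Q = 648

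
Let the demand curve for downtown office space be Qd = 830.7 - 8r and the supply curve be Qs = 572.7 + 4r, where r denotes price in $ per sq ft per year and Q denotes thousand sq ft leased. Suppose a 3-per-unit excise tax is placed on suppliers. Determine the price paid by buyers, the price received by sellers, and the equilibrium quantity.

r_b = 22.5, r_s = 19.5, Q = 650.7

The tax drives a wedge r_b - r_s = 3. Substituting r_s = r_b - 3 into supply: Qs = 560.7 + 4r_b.
Equate demand and the shifted supply: 830.7 - 8r_b = 560.7 + 4r_b, giving 12r_b = 270, so r_b = 22.5.
Then r_s = 22.5 - 3 = 19.5 and Q = 830.7 - 8(22.5) = 650.7.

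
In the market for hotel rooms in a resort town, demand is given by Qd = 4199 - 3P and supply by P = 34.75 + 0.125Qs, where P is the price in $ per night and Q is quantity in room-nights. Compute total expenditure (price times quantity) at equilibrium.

Solving each curve for Q: Qs = -278 + 8P.
Equating demand and supply, 4199 - 3P = -278 + 8P gives 11P = 4477, so P* = 407.
From the demand curve, Q* = 4199 - 3(407) = 2978.
Total expenditure = P* × Q* = 407 × 2978 = 1212046.

Total expenditure = 1212046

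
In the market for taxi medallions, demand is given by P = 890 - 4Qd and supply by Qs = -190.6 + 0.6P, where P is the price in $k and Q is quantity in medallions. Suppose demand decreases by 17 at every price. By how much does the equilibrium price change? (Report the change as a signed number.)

ΔP = -20

Inverting to quantity form: Qd = 222.5 - 0.25P.
Set Qd = Qs: 222.5 - 0.25P = -190.6 + 0.6P, so 413.1 = 0.85P and P* = 486.
Then Q* = 222.5 - 0.25(486) = 101.
After the shift, demand is Qd = 205.5 - 0.25P.
New equilibrium: 396.1 = 0.85P, so P = 466 and Q = 89.
ΔP = 466 - 486 = -20.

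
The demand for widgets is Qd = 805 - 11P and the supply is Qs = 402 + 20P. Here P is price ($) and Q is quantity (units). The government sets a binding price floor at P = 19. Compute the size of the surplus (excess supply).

Evaluating both curves at the floor price 19 gives Qd = 596, Qs = 782.
Surplus = Qs - Qd = 782 - 596 = 186.

Surplus = 186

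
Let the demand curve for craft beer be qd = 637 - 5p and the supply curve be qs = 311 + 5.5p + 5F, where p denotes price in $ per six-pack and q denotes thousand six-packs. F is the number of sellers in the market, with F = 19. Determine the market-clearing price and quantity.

With F = 19, supply is qs = 406 + 5.5p.
The market clears where 637 - 5p = 406 + 5.5p. Rearranging, 10.5p = 231, hence p* = 22.
Then q* = 637 - 5(22) = 527.

p* = 22, q* = 527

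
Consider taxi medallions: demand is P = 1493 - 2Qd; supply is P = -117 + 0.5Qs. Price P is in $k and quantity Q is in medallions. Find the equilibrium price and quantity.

P* = 205, Q* = 644

Solving each curve for Q: Qd = 746.5 - 0.5P and Qs = 234 + 2P.
At equilibrium Qd = Qs, so 746.5 - 0.5P = 234 + 2P; collecting terms, 512.5 = 2.5P and P* = 205.
Substitute back: Q* = 746.5 - 0.5(205) = 644.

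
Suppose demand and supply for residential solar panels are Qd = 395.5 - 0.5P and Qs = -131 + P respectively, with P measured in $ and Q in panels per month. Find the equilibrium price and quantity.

P* = 351, Q* = 220

At equilibrium Qd = Qs, so 395.5 - 0.5P = -131 + P; collecting terms, 526.5 = 1.5P and P* = 351.
From the demand curve, Q* = 395.5 - 0.5(351) = 220.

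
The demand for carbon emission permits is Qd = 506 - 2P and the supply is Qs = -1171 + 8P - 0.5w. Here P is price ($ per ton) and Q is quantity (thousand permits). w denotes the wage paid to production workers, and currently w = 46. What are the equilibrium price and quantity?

With w = 46, supply is Qs = -1194 + 8P.
Equating demand and supply, 506 - 2P = -1194 + 8P gives 10P = 1700, so P* = 170.
Plugging P* into demand: Q* = 506 - 2(170) = 166.

P* = 170, Q* = 166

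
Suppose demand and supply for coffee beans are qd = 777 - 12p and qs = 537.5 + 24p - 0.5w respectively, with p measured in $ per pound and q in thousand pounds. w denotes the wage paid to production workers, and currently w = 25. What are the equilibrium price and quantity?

With w = 25, supply is qs = 525 + 24p.
The market clears where 777 - 12p = 525 + 24p. Rearranging, 36p = 252, hence p* = 7.
Then q* = 777 - 12(7) = 693.

p* = 7, q* = 693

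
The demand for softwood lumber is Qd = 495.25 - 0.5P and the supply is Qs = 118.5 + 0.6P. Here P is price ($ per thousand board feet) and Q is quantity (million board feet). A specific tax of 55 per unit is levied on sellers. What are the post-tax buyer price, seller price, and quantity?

With a tax of 55 on sellers, they supply based on the net price P_s = P_b - 55, so Qs = 85.5 + 0.6P_b.
Equate demand and the shifted supply: 495.25 - 0.5P_b = 85.5 + 0.6P_b, giving 1.1P_b = 409.75, so P_b = 372.5.
Then P_s = 372.5 - 55 = 317.5 and Q = 495.25 - 0.5(372.5) = 309.

P_b = 372.5, P_s = 317.5, Q = 309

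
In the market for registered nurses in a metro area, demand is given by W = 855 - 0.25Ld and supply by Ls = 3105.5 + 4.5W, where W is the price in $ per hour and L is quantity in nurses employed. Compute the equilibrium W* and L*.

Solving each curve for L: Ld = 3420 - 4W.
The market clears where 3420 - 4W = 3105.5 + 4.5W. Rearranging, 8.5W = 314.5, hence W* = 37.
Then L* = 3420 - 4(37) = 3272.

W* = 37, L* = 3272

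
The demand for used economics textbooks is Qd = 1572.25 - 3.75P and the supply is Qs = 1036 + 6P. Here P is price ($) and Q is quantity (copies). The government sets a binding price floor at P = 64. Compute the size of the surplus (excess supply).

Surplus = 87.75

At P = 64: Qd = 1332.25 and Qs = 1420.
Surplus = Qs - Qd = 1420 - 1332.25 = 87.75.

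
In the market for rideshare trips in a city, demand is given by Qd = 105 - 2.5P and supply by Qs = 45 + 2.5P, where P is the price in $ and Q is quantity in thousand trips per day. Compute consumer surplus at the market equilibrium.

Consumer surplus = 1125

Equating demand and supply, 105 - 2.5P = 45 + 2.5P gives 5P = 60, so P* = 12.
Then Q* = 105 - 2.5(12) = 75.
Demand choke price (Qd = 0): P = 105/2.5 = 42. Consumer surplus = ½ × (42 - 12) × 75 = 1125.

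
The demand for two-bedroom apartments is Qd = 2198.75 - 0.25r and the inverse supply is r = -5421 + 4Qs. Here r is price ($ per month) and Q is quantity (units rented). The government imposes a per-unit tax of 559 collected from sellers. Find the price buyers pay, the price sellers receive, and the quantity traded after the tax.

In direct form, Qs = 1355.25 + 0.25r.
The tax drives a wedge r_b - r_s = 559. Substituting r_s = r_b - 559 into supply: Qs = 1215.5 + 0.25r_b.
Set Qd = Qs: 2198.75 - 0.25r_b = 1215.5 + 0.25r_b, so 983.25 = 0.5r_b and r_b = 1966.5.
So r_s = 1407.5 and the quantity traded is Q = 2198.75 - 0.25(1966.5) = 1707.125.

r_b = 1966.5, r_s = 1407.5, Q = 1707.125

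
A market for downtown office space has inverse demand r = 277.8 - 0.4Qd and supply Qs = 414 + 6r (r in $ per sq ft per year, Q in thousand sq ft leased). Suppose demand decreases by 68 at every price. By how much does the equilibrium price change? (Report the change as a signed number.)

Δr = -8

Inverting to quantity form: Qd = 694.5 - 2.5r.
Set Qd = Qs: 694.5 - 2.5r = 414 + 6r, so 280.5 = 8.5r and r* = 33.
Plugging r* into demand: Q* = 694.5 - 2.5(33) = 612.
After the shift, demand is Qd = 626.5 - 2.5r.
The new intersection has 212.5 = 8.5r, i.e. r = 25, Q = 564.
Δr = 25 - 33 = -8.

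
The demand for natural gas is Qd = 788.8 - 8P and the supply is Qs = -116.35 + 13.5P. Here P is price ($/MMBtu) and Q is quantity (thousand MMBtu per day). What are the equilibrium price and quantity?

Equating demand and supply, 788.8 - 8P = -116.35 + 13.5P gives 21.5P = 905.15, so P* = 42.1.
Then Q* = 788.8 - 8(42.1) = 452.

P* = 42.1, Q* = 452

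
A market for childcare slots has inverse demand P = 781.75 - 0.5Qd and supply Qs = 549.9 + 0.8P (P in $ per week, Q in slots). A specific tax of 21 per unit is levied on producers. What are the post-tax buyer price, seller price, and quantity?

In direct form, Qd = 1563.5 - 2P.
With a tax of 21 on producers, they supply based on the net price P_s = P_b - 21, so Qs = 533.1 + 0.8P_b.
Equate demand and the shifted supply: 1563.5 - 2P_b = 533.1 + 0.8P_b, giving 2.8P_b = 1030.4, so P_b = 368.
So P_s = 347 and the quantity traded is Q = 1563.5 - 2(368) = 827.5.

P_b = 368, P_s = 347, Q = 827.5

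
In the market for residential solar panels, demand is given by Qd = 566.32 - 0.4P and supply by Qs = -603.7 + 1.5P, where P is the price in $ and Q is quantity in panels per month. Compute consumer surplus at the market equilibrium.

Equating demand and supply, 566.32 - 0.4P = -603.7 + 1.5P gives 1.9P = 1170.02, so P* = 615.8.
From the demand curve, Q* = 566.32 - 0.4(615.8) = 320.
Demand choke price (Qd = 0): P = 566.32/0.4 = 1415.8. Consumer surplus = ½ × (1415.8 - 615.8) × 320 = 128000.

Consumer surplus = 128000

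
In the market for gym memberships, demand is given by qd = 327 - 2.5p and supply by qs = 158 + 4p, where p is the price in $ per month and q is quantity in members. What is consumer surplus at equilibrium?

The market clears where 327 - 2.5p = 158 + 4p. Rearranging, 6.5p = 169, hence p* = 26.
Substitute back: q* = 327 - 2.5(26) = 262.
Demand choke price (qd = 0): p = 327/2.5 = 130.8. Consumer surplus = ½ × (130.8 - 26) × 262 = 13728.8.

Consumer surplus = 13728.8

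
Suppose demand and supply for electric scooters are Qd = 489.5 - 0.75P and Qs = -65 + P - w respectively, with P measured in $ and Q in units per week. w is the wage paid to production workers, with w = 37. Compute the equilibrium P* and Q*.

With w = 37, supply is Qs = -102 + P.
Set Qd = Qs: 489.5 - 0.75P = -102 + P, so 591.5 = 1.75P and P* = 338.
Substitute back: Q* = 489.5 - 0.75(338) = 236.

P* = 338, Q* = 236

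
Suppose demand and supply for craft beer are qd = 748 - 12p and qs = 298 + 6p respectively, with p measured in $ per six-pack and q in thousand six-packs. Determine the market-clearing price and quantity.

The market clears where 748 - 12p = 298 + 6p. Rearranging, 18p = 450, hence p* = 25.
Substitute back: q* = 748 - 12(25) = 448.

p* = 25, q* = 448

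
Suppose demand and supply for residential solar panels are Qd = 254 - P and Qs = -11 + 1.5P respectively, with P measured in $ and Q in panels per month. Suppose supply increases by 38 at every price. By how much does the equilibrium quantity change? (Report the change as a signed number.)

ΔQ = 15.2

Set Qd = Qs: 254 - P = -11 + 1.5P, so 265 = 2.5P and P* = 106.
Plugging P* into demand: Q* = 254 - 106 = 148.
After the shift, supply is Qs = 27 + 1.5P.
The new intersection has 227 = 2.5P, i.e. P = 90.8, Q = 163.2.
ΔQ = 163.2 - 148 = 15.2.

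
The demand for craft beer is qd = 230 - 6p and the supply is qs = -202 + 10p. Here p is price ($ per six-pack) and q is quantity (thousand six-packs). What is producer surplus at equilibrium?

Producer surplus = 231.2

At equilibrium qd = qs, so 230 - 6p = -202 + 10p; collecting terms, 432 = 16p and p* = 27.
Plugging p* into demand: q* = 230 - 6(27) = 68.
Supply choke price (qs = 0): p = 20.2. Producer surplus = ½ × (27 - 20.2) × 68 = 231.2.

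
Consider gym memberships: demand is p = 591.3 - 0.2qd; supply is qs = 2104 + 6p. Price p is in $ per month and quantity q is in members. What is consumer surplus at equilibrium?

Consumer surplus = 659976.1

Rewriting in direct form: qd = 2956.5 - 5p.
At equilibrium qd = qs, so 2956.5 - 5p = 2104 + 6p; collecting terms, 852.5 = 11p and p* = 77.5.
Plugging p* into demand: q* = 2956.5 - 5(77.5) = 2569.
Demand choke price (qd = 0): p = 2956.5/5 = 591.3. Consumer surplus = ½ × (591.3 - 77.5) × 2569 = 659976.1.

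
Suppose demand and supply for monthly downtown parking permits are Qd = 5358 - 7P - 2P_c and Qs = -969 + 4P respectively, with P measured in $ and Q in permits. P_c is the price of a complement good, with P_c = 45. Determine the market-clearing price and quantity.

With P_c = 45, demand is Qd = 5268 - 7P.
Equating demand and supply, 5268 - 7P = -969 + 4P gives 11P = 6237, so P* = 567.
Substitute back: Q* = 5268 - 7(567) = 1299.

P* = 567, Q* = 1299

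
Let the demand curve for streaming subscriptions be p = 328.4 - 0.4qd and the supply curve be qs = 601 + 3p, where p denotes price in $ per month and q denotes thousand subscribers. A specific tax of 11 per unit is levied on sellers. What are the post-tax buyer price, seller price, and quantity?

Inverting to quantity form: qd = 821 - 2.5p.
Sellers keep p_s = p_b - 11 per unit, so supply in terms of the buyer price is qs = 568 + 3p_b.
Set qd = qs: 821 - 2.5p_b = 568 + 3p_b, so 253 = 5.5p_b and p_b = 46.
Then p_s = 46 - 11 = 35 and q = 821 - 2.5(46) = 706.

p_b = 46, p_s = 35, q = 706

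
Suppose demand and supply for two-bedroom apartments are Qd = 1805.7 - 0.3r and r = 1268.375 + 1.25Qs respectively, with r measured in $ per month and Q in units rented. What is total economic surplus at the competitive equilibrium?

Rewriting in direct form: Qs = -1014.7 + 0.8r.
Set Qd = Qs: 1805.7 - 0.3r = -1014.7 + 0.8r, so 2820.4 = 1.1r and r* = 2564.
From the demand curve, Q* = 1805.7 - 0.3(2564) = 1036.5.
Demand choke price = 6019; supply choke price = 1268.375. CS = ½(6019 - 2564)(1036.5) = 1790553.75; PS = ½(2564 - 1268.375)(1036.5) = 671457.65625. Total surplus = 2462011.40625.

Total surplus = 2462011.40625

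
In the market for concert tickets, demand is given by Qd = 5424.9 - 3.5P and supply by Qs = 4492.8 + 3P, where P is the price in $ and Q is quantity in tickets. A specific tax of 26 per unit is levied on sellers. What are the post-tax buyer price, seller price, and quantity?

Sellers keep P_s = P_b - 26 per unit, so supply in terms of the buyer price is Qs = 4414.8 + 3P_b.
Market clearing requires 5424.9 - 3.5P_b = 4414.8 + 3P_b; hence 1010.1 = 6.5P_b and P_b = 155.4.
So P_s = 129.4 and the quantity traded is Q = 5424.9 - 3.5(155.4) = 4881.

P_b = 155.4, P_s = 129.4, Q = 4881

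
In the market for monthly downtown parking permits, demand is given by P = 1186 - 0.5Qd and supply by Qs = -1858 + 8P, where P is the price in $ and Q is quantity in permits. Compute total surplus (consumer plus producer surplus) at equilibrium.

Total surplus = 727711.25

In direct form, Qd = 2372 - 2P.
The market clears where 2372 - 2P = -1858 + 8P. Rearranging, 10P = 4230, hence P* = 423.
From the demand curve, Q* = 2372 - 2(423) = 1526.
Demand choke price = 1186; supply choke price = 232.25. CS = ½(1186 - 423)(1526) = 582169; PS = ½(423 - 232.25)(1526) = 145542.25. Total surplus = 727711.25.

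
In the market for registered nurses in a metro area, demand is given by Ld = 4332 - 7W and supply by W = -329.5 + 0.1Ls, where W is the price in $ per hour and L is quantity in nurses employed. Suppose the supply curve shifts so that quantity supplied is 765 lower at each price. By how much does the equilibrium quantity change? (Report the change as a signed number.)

ΔL = -315

Rewriting in direct form: Ls = 3295 + 10W.
Set Ld = Ls: 4332 - 7W = 3295 + 10W, so 1037 = 17W and W* = 61.
Substitute back: L* = 4332 - 7(61) = 3905.
After the shift, supply is Ls = 2530 + 10W.
Re-solving, 17W = 1802 gives W = 106 and L = 3590.
ΔL = 3590 - 3905 = -315.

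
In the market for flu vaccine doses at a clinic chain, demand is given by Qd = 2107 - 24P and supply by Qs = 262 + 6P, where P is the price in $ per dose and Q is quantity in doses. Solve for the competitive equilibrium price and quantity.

P* = 61.5, Q* = 631

At equilibrium Qd = Qs, so 2107 - 24P = 262 + 6P; collecting terms, 1845 = 30P and P* = 61.5.
From the demand curve, Q* = 2107 - 24(61.5) = 631.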